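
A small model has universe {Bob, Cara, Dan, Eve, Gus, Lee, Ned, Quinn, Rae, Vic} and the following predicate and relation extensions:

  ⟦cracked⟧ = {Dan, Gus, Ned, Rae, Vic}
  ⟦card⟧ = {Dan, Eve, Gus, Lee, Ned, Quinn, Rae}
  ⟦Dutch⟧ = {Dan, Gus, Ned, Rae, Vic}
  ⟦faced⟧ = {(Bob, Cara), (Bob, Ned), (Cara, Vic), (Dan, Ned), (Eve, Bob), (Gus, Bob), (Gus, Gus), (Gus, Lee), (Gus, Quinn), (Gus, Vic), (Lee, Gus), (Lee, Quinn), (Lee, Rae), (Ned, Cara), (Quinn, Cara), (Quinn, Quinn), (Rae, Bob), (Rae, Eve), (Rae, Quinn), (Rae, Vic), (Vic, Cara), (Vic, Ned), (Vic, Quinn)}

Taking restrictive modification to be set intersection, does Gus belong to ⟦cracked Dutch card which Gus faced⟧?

⟦which Gus faced⟧ = {x : ⟨Gus, x⟩ ∈ ⟦faced⟧} = {Bob, Gus, Lee, Quinn, Vic}
⟦card⟧ = {Dan, Eve, Gus, Lee, Ned, Quinn, Rae}
… ∩ ⟦which Gus faced⟧ = {Dan, Eve, Gus, Lee, Ned, Quinn, Rae} ∩ {Bob, Gus, Lee, Quinn, Vic} = {Gus, Lee, Quinn}
… ∩ ⟦cracked⟧ = {Gus, Lee, Quinn} ∩ {Dan, Gus, Ned, Rae, Vic} = {Gus}
… ∩ ⟦Dutch⟧ = {Gus} ∩ {Dan, Gus, Ned, Rae, Vic} = {Gus}
⟦cracked Dutch card which Gus faced⟧ = {Gus}; Gus ∈ this set.

yes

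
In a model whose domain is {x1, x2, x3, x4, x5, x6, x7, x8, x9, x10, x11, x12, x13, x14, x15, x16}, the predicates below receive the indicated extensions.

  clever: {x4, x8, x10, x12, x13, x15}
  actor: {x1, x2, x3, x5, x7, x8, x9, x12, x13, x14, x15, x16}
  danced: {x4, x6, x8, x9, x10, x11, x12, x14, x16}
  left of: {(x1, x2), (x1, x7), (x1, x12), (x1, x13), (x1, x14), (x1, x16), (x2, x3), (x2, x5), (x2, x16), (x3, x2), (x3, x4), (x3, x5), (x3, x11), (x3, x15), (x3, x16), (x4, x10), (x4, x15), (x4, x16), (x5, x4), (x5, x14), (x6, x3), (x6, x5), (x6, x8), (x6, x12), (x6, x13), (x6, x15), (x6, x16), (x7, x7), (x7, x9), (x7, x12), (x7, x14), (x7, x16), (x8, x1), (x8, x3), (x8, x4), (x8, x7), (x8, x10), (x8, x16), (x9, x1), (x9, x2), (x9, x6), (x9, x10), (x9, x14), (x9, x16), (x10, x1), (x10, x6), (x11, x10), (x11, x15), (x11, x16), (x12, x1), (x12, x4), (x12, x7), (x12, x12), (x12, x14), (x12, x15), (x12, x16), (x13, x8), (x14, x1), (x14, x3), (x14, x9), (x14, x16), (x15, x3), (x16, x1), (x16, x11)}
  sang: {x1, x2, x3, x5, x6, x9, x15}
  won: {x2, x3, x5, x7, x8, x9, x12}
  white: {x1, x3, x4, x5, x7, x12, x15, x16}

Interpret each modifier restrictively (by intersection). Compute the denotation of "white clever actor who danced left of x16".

{x12}

⟦who danced⟧ = ⟦danced⟧ = {x4, x6, x8, x9, x10, x11, x12, x14, x16}
⟦left of x16⟧ = {x : ⟨x, x16⟩ ∈ ⟦left of⟧} = {x1, x2, x3, x4, x6, x7, x8, x9, x11, x12, x14}
⟦actor⟧ = {x1, x2, x3, x5, x7, x8, x9, x12, x13, x14, x15, x16}
… ∩ ⟦who danced⟧ = {x1, x2, x3, x5, x7, x8, x9, x12, x13, x14, x15, x16} ∩ {x4, x6, x8, x9, x10, x11, x12, x14, x16} = {x8, x9, x12, x14, x16}
… ∩ ⟦left of x16⟧ = {x8, x9, x12, x14, x16} ∩ {x1, x2, x3, x4, x6, x7, x8, x9, x11, x12, x14} = {x8, x9, x12, x14}
… ∩ ⟦white⟧ = {x8, x9, x12, x14} ∩ {x1, x3, x4, x5, x7, x12, x15, x16} = {x12}
… ∩ ⟦clever⟧ = {x12} ∩ {x4, x8, x10, x12, x13, x15} = {x12}
So ⟦white clever actor who danced left of x16⟧ = {x12}.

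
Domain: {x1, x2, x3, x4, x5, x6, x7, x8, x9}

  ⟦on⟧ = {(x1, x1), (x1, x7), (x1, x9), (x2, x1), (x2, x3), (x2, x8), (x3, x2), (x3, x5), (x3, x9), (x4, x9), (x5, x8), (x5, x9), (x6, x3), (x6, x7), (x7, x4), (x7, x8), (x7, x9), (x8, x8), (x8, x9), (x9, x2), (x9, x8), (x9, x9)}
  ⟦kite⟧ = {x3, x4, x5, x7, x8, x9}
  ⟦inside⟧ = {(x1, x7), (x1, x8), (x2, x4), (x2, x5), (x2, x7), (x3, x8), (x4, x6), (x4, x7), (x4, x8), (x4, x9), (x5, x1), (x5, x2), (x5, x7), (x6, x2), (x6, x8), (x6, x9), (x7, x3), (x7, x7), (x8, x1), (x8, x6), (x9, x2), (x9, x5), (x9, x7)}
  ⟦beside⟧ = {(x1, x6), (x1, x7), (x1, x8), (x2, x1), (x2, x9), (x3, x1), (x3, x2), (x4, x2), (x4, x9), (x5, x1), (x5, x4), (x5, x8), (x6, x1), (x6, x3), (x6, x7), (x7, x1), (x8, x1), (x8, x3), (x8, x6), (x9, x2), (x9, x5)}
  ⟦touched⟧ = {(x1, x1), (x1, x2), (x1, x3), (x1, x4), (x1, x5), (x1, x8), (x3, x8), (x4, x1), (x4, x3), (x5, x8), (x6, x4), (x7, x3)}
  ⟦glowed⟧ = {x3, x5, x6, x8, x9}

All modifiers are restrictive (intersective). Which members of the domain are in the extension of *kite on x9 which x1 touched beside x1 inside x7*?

⟦on x9⟧ = {x : ⟨x, x9⟩ ∈ ⟦on⟧} = {x1, x3, x4, x5, x7, x8, x9}
⟦which x1 touched⟧ = {x : ⟨x1, x⟩ ∈ ⟦touched⟧} = {x1, x2, x3, x4, x5, x8}
⟦beside x1⟧ = {x : ⟨x, x1⟩ ∈ ⟦beside⟧} = {x2, x3, x5, x6, x7, x8}
⟦inside x7⟧ = {x : ⟨x, x7⟩ ∈ ⟦inside⟧} = {x1, x2, x4, x5, x7, x9}
⟦kite⟧ = {x3, x4, x5, x7, x8, x9}
… ∩ ⟦on x9⟧ = {x3, x4, x5, x7, x8, x9} ∩ {x1, x3, x4, x5, x7, x8, x9} = {x3, x4, x5, x7, x8, x9}
… ∩ ⟦which x1 touched⟧ = {x3, x4, x5, x7, x8, x9} ∩ {x1, x2, x3, x4, x5, x8} = {x3, x4, x5, x8}
… ∩ ⟦beside x1⟧ = {x3, x4, x5, x8} ∩ {x2, x3, x5, x6, x7, x8} = {x3, x5, x8}
… ∩ ⟦inside x7⟧ = {x3, x5, x8} ∩ {x1, x2, x4, x5, x7, x9} = {x5}
So ⟦kite on x9 which x1 touched beside x1 inside x7⟧ = {x5}.

{x5}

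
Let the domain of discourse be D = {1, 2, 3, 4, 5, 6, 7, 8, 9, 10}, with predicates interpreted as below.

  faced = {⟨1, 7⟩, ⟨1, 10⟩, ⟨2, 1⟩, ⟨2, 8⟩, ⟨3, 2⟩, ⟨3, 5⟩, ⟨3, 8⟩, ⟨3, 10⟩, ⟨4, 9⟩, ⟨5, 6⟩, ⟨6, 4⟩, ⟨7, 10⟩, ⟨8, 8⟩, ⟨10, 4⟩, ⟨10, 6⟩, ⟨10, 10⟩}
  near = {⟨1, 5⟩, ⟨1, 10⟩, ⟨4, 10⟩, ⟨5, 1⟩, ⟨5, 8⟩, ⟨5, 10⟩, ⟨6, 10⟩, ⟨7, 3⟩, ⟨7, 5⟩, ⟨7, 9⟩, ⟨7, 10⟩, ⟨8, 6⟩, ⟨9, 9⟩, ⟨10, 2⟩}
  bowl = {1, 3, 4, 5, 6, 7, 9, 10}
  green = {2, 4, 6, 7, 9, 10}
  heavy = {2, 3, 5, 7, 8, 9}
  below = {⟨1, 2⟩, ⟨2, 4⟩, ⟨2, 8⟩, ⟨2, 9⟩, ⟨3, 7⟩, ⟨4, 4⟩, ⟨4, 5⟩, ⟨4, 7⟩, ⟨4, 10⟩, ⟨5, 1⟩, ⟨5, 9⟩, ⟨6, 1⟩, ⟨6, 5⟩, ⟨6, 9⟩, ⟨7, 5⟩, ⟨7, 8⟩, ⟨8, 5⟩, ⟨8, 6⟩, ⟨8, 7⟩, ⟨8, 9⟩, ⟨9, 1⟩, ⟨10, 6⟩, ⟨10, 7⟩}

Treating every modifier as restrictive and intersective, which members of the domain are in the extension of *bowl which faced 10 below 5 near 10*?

⟦which faced 10⟧ = {x : ⟨x, 10⟩ ∈ ⟦faced⟧} = {1, 3, 7, 10}
⟦below 5⟧ = {x : ⟨x, 5⟩ ∈ ⟦below⟧} = {4, 6, 7, 8}
⟦near 10⟧ = {x : ⟨x, 10⟩ ∈ ⟦near⟧} = {1, 4, 5, 6, 7}
⟦bowl⟧ = {1, 3, 4, 5, 6, 7, 9, 10}
… ∩ ⟦which faced 10⟧ = {1, 3, 4, 5, 6, 7, 9, 10} ∩ {1, 3, 7, 10} = {1, 3, 7, 10}
… ∩ ⟦below 5⟧ = {1, 3, 7, 10} ∩ {4, 6, 7, 8} = {7}
… ∩ ⟦near 10⟧ = {7} ∩ {1, 4, 5, 6, 7} = {7}
So ⟦bowl which faced 10 below 5 near 10⟧ = {7}.

{7}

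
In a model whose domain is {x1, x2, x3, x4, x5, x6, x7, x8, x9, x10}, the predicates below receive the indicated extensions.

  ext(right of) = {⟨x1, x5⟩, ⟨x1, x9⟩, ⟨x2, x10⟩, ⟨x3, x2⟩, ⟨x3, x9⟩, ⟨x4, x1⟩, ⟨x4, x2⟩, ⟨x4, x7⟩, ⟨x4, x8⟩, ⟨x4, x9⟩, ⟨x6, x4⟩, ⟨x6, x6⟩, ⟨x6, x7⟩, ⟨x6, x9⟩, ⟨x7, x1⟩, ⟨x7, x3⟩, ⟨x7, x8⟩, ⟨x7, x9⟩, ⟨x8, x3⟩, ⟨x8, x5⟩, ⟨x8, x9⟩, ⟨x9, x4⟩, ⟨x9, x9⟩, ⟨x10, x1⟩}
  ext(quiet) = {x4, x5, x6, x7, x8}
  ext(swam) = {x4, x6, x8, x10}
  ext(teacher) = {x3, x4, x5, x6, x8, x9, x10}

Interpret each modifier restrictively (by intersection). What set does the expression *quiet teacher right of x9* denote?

⟦right of x9⟧ = {x : ⟨x, x9⟩ ∈ ⟦right of⟧} = {x1, x3, x4, x6, x7, x8, x9}
⟦teacher⟧ = {x3, x4, x5, x6, x8, x9, x10}
… ∩ ⟦right of x9⟧ = {x3, x4, x5, x6, x8, x9, x10} ∩ {x1, x3, x4, x6, x7, x8, x9} = {x3, x4, x6, x8, x9}
… ∩ ⟦quiet⟧ = {x3, x4, x6, x8, x9} ∩ {x4, x5, x6, x7, x8} = {x4, x6, x8}
So ⟦quiet teacher right of x9⟧ = {x4, x6, x8}.

{x4, x6, x8}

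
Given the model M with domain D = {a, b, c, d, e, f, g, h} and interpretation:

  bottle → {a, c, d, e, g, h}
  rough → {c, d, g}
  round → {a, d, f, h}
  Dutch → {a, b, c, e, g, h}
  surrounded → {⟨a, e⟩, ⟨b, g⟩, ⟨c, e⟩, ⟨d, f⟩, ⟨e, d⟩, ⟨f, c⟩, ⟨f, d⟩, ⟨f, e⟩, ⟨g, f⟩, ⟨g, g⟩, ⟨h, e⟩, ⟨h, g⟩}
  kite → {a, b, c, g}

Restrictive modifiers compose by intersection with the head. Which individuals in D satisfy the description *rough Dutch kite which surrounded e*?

⟦which surrounded e⟧ = {x : ⟨x, e⟩ ∈ ⟦surrounded⟧} = {a, c, f, h}
⟦kite⟧ = {a, b, c, g}
… ∩ ⟦which surrounded e⟧ = {a, b, c, g} ∩ {a, c, f, h} = {a, c}
… ∩ ⟦rough⟧ = {a, c} ∩ {c, d, g} = {c}
… ∩ ⟦Dutch⟧ = {c} ∩ {a, b, c, e, g, h} = {c}
So ⟦rough Dutch kite which surrounded e⟧ = {c}.

{c}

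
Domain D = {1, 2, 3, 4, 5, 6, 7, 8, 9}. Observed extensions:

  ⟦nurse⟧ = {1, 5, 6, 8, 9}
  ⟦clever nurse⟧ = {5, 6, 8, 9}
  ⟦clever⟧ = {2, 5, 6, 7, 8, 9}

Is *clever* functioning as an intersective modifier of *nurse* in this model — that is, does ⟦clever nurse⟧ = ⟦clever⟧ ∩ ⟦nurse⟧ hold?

⟦clever⟧ ∩ ⟦nurse⟧ = {2, 5, 6, 7, 8, 9} ∩ {1, 5, 6, 8, 9} = {5, 6, 8, 9}
Observed ⟦clever nurse⟧ = {5, 6, 8, 9}.
These coincide, so the modifier is intersective here.

yes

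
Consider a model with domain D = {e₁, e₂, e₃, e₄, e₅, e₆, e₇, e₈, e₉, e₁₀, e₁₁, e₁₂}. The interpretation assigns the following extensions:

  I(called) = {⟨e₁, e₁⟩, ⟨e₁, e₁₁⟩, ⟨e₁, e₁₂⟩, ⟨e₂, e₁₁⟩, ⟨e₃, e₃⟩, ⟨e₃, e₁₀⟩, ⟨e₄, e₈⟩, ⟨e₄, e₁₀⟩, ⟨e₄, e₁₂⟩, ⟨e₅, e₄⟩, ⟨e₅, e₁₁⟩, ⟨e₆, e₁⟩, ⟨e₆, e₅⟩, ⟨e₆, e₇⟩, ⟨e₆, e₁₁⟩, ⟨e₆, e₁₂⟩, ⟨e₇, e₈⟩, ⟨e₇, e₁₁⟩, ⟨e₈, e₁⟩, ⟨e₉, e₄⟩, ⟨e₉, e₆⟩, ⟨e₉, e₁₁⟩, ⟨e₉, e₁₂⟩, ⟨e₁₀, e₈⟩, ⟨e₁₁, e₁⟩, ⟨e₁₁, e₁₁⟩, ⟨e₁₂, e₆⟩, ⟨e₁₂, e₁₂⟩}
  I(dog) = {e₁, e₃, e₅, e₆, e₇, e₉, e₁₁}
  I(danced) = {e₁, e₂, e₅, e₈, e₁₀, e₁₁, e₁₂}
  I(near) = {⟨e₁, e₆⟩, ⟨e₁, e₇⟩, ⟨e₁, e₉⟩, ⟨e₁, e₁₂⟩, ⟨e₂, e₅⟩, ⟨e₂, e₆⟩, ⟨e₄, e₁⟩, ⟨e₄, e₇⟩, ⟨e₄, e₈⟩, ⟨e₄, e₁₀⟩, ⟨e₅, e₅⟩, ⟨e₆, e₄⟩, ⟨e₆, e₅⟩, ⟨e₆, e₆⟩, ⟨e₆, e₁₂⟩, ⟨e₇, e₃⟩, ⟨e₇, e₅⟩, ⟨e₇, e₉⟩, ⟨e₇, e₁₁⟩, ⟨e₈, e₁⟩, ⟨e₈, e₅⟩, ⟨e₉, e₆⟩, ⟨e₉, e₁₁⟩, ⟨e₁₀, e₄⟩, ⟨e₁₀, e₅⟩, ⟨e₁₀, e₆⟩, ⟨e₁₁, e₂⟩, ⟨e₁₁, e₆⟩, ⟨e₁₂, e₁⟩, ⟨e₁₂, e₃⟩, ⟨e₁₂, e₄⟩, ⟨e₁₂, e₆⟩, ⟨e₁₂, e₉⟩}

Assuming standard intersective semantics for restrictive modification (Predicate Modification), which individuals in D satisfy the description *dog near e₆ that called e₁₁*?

{e₁, e₆, e₉, e₁₁}

⟦near e₆⟧ = {x : ⟨x, e₆⟩ ∈ ⟦near⟧} = {e₁, e₂, e₆, e₉, e₁₀, e₁₁, e₁₂}
⟦that called e₁₁⟧ = {x : ⟨x, e₁₁⟩ ∈ ⟦called⟧} = {e₁, e₂, e₅, e₆, e₇, e₉, e₁₁}
⟦dog⟧ = {e₁, e₃, e₅, e₆, e₇, e₉, e₁₁}
… ∩ ⟦near e₆⟧ = {e₁, e₃, e₅, e₆, e₇, e₉, e₁₁} ∩ {e₁, e₂, e₆, e₉, e₁₀, e₁₁, e₁₂} = {e₁, e₆, e₉, e₁₁}
… ∩ ⟦that called e₁₁⟧ = {e₁, e₆, e₉, e₁₁} ∩ {e₁, e₂, e₅, e₆, e₇, e₉, e₁₁} = {e₁, e₆, e₉, e₁₁}
So ⟦dog near e₆ that called e₁₁⟧ = {e₁, e₆, e₉, e₁₁}.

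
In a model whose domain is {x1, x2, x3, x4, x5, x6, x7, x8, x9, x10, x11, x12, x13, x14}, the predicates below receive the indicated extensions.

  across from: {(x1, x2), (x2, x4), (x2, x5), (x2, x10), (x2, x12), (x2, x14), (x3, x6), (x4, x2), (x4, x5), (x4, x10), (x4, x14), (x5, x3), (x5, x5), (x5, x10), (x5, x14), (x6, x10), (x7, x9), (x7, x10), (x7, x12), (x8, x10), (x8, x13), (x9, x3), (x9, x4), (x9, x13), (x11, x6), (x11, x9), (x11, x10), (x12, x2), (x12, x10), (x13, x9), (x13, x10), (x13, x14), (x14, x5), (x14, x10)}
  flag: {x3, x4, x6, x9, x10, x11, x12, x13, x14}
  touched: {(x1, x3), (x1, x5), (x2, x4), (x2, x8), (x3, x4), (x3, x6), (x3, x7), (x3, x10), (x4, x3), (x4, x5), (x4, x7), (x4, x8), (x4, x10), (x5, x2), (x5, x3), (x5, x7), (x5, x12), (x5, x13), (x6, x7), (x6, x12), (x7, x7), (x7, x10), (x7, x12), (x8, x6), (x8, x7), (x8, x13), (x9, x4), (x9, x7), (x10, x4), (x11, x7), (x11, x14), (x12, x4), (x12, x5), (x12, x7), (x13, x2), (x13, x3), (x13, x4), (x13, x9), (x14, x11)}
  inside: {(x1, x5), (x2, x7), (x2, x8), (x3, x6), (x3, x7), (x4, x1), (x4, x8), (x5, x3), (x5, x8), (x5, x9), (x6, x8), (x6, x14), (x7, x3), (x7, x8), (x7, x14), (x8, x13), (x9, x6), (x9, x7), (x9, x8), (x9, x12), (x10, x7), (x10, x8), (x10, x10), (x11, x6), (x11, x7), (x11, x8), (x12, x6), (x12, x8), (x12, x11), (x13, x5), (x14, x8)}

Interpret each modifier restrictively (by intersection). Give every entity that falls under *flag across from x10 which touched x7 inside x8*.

{x4, x6, x11, x12}

⟦across from x10⟧ = {x : ⟨x, x10⟩ ∈ ⟦across from⟧} = {x2, x4, x5, x6, x7, x8, x11, x12, x13, x14}
⟦which touched x7⟧ = {x : ⟨x, x7⟩ ∈ ⟦touched⟧} = {x3, x4, x5, x6, x7, x8, x9, x11, x12}
⟦inside x8⟧ = {x : ⟨x, x8⟩ ∈ ⟦inside⟧} = {x2, x4, x5, x6, x7, x9, x10, x11, x12, x14}
⟦flag⟧ = {x3, x4, x6, x9, x10, x11, x12, x13, x14}
… ∩ ⟦across from x10⟧ = {x3, x4, x6, x9, x10, x11, x12, x13, x14} ∩ {x2, x4, x5, x6, x7, x8, x11, x12, x13, x14} = {x4, x6, x11, x12, x13, x14}
… ∩ ⟦which touched x7⟧ = {x4, x6, x11, x12, x13, x14} ∩ {x3, x4, x5, x6, x7, x8, x9, x11, x12} = {x4, x6, x11, x12}
… ∩ ⟦inside x8⟧ = {x4, x6, x11, x12} ∩ {x2, x4, x5, x6, x7, x9, x10, x11, x12, x14} = {x4, x6, x11, x12}
So ⟦flag across from x10 which touched x7 inside x8⟧ = {x4, x6, x11, x12}.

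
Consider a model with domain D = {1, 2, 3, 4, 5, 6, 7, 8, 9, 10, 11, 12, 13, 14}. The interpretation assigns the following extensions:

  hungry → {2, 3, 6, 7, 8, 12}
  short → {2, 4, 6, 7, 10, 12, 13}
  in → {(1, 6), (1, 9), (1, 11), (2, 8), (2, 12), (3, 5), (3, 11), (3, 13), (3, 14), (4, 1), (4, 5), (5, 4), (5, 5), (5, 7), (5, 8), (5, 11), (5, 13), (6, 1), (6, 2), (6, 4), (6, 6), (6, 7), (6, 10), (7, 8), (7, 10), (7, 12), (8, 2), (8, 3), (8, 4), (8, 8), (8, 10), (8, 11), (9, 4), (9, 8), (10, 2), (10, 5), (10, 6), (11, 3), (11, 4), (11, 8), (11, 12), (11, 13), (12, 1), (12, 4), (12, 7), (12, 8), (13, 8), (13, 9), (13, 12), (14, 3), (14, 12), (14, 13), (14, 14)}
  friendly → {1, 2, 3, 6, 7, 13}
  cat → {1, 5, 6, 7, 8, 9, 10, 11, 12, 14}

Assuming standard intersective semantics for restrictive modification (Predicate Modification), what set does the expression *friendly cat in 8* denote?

{7}

⟦in 8⟧ = {x : ⟨x, 8⟩ ∈ ⟦in⟧} = {2, 5, 7, 8, 9, 11, 12, 13}
⟦cat⟧ = {1, 5, 6, 7, 8, 9, 10, 11, 12, 14}
… ∩ ⟦in 8⟧ = {1, 5, 6, 7, 8, 9, 10, 11, 12, 14} ∩ {2, 5, 7, 8, 9, 11, 12, 13} = {5, 7, 8, 9, 11, 12}
… ∩ ⟦friendly⟧ = {5, 7, 8, 9, 11, 12} ∩ {1, 2, 3, 6, 7, 13} = {7}
So ⟦friendly cat in 8⟧ = {7}.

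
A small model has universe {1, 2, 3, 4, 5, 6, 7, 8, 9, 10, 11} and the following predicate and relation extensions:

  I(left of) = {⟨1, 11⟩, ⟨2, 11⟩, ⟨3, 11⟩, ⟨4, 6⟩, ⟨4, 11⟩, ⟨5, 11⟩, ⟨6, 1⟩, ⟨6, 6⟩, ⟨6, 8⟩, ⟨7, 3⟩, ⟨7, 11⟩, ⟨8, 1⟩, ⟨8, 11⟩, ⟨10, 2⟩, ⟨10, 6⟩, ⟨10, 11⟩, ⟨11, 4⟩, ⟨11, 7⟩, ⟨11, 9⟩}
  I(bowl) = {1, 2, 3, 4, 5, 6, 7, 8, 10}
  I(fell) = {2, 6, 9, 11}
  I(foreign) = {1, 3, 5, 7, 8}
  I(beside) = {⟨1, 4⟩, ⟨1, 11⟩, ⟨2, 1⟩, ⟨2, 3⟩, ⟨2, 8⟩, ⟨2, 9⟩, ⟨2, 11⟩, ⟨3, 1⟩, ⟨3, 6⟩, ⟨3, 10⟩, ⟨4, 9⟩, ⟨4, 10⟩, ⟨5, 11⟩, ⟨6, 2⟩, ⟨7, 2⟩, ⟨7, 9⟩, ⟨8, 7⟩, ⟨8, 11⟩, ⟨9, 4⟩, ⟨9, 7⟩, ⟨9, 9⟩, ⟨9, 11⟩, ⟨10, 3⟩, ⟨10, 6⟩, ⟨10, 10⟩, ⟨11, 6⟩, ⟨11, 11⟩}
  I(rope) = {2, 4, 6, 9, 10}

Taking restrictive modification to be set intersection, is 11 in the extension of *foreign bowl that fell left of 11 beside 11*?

⟦that fell⟧ = ⟦fell⟧ = {2, 6, 9, 11}
⟦left of 11⟧ = {x : ⟨x, 11⟩ ∈ ⟦left of⟧} = {1, 2, 3, 4, 5, 7, 8, 10}
⟦beside 11⟧ = {x : ⟨x, 11⟩ ∈ ⟦beside⟧} = {1, 2, 5, 8, 9, 11}
⟦bowl⟧ = {1, 2, 3, 4, 5, 6, 7, 8, 10}
… ∩ ⟦that fell⟧ = {1, 2, 3, 4, 5, 6, 7, 8, 10} ∩ {2, 6, 9, 11} = {2, 6}
… ∩ ⟦left of 11⟧ = {2, 6} ∩ {1, 2, 3, 4, 5, 7, 8, 10} = {2}
… ∩ ⟦beside 11⟧ = {2} ∩ {1, 2, 5, 8, 9, 11} = {2}
… ∩ ⟦foreign⟧ = {2} ∩ {1, 3, 5, 7, 8} = ∅
⟦foreign bowl that fell left of 11 beside 11⟧ = ∅; 11 ∉ this set.

no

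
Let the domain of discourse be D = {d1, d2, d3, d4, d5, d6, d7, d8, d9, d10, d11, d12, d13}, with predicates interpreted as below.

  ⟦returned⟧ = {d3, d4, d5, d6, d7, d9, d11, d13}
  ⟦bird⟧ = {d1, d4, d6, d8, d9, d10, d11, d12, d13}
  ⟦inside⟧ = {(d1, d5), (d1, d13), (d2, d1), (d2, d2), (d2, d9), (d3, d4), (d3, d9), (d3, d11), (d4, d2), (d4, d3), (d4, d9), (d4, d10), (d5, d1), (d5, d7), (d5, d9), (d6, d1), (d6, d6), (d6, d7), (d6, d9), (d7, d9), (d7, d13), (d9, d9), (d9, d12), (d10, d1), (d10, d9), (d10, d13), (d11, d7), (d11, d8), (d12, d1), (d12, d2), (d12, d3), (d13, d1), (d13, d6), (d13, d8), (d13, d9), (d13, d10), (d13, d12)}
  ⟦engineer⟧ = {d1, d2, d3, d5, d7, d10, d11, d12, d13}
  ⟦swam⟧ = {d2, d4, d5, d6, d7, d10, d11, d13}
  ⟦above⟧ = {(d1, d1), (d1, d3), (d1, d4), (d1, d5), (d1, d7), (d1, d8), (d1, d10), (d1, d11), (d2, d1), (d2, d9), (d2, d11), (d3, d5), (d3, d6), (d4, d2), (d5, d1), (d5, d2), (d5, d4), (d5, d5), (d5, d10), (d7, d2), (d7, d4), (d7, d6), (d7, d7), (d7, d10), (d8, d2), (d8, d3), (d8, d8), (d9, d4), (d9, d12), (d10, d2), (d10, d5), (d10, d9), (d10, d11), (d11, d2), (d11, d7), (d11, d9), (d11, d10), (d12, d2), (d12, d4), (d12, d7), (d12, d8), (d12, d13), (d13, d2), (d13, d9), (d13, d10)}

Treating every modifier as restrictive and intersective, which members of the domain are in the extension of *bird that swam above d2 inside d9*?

⟦that swam⟧ = ⟦swam⟧ = {d2, d4, d5, d6, d7, d10, d11, d13}
⟦above d2⟧ = {x : ⟨x, d2⟩ ∈ ⟦above⟧} = {d4, d5, d7, d8, d10, d11, d12, d13}
⟦inside d9⟧ = {x : ⟨x, d9⟩ ∈ ⟦inside⟧} = {d2, d3, d4, d5, d6, d7, d9, d10, d13}
⟦bird⟧ = {d1, d4, d6, d8, d9, d10, d11, d12, d13}
… ∩ ⟦that swam⟧ = {d1, d4, d6, d8, d9, d10, d11, d12, d13} ∩ {d2, d4, d5, d6, d7, d10, d11, d13} = {d4, d6, d10, d11, d13}
… ∩ ⟦above d2⟧ = {d4, d6, d10, d11, d13} ∩ {d4, d5, d7, d8, d10, d11, d12, d13} = {d4, d10, d11, d13}
… ∩ ⟦inside d9⟧ = {d4, d10, d11, d13} ∩ {d2, d3, d4, d5, d6, d7, d9, d10, d13} = {d4, d10, d13}
So ⟦bird that swam above d2 inside d9⟧ = {d4, d10, d13}.

{d4, d10, d13}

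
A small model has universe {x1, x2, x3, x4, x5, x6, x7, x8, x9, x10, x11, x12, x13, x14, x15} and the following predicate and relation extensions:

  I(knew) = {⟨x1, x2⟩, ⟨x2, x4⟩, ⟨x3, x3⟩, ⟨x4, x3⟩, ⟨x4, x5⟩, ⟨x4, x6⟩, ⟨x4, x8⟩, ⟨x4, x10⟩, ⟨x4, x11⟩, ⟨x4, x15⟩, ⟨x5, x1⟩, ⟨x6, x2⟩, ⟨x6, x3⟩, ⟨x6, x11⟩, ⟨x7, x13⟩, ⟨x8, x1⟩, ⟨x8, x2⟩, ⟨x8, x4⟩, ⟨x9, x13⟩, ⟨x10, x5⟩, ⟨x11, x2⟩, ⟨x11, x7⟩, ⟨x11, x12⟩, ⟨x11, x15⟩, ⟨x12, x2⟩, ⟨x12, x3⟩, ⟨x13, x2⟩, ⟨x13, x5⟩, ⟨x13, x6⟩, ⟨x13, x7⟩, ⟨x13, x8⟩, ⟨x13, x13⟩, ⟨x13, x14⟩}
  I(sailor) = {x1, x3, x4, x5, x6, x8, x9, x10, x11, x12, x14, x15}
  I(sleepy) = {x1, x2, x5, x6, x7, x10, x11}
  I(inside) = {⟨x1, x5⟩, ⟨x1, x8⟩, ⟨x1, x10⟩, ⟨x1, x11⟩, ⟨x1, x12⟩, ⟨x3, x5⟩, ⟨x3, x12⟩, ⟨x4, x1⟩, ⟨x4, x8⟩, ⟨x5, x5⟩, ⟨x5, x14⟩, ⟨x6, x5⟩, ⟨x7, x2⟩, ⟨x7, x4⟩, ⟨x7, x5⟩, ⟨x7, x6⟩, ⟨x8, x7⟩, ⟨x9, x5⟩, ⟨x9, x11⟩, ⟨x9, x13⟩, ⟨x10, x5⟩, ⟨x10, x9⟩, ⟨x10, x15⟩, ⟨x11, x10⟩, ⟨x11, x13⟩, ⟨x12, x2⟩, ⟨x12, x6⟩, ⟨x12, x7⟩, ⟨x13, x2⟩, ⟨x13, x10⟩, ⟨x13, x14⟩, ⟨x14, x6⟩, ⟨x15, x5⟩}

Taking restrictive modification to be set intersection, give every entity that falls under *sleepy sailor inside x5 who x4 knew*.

{x5, x6, x10}

⟦inside x5⟧ = {x : ⟨x, x5⟩ ∈ ⟦inside⟧} = {x1, x3, x5, x6, x7, x9, x10, x15}
⟦who x4 knew⟧ = {x : ⟨x4, x⟩ ∈ ⟦knew⟧} = {x3, x5, x6, x8, x10, x11, x15}
⟦sailor⟧ = {x1, x3, x4, x5, x6, x8, x9, x10, x11, x12, x14, x15}
… ∩ ⟦inside x5⟧ = {x1, x3, x4, x5, x6, x8, x9, x10, x11, x12, x14, x15} ∩ {x1, x3, x5, x6, x7, x9, x10, x15} = {x1, x3, x5, x6, x9, x10, x15}
… ∩ ⟦who x4 knew⟧ = {x1, x3, x5, x6, x9, x10, x15} ∩ {x3, x5, x6, x8, x10, x11, x15} = {x3, x5, x6, x10, x15}
… ∩ ⟦sleepy⟧ = {x3, x5, x6, x10, x15} ∩ {x1, x2, x5, x6, x7, x10, x11} = {x5, x6, x10}
So ⟦sleepy sailor inside x5 who x4 knew⟧ = {x5, x6, x10}.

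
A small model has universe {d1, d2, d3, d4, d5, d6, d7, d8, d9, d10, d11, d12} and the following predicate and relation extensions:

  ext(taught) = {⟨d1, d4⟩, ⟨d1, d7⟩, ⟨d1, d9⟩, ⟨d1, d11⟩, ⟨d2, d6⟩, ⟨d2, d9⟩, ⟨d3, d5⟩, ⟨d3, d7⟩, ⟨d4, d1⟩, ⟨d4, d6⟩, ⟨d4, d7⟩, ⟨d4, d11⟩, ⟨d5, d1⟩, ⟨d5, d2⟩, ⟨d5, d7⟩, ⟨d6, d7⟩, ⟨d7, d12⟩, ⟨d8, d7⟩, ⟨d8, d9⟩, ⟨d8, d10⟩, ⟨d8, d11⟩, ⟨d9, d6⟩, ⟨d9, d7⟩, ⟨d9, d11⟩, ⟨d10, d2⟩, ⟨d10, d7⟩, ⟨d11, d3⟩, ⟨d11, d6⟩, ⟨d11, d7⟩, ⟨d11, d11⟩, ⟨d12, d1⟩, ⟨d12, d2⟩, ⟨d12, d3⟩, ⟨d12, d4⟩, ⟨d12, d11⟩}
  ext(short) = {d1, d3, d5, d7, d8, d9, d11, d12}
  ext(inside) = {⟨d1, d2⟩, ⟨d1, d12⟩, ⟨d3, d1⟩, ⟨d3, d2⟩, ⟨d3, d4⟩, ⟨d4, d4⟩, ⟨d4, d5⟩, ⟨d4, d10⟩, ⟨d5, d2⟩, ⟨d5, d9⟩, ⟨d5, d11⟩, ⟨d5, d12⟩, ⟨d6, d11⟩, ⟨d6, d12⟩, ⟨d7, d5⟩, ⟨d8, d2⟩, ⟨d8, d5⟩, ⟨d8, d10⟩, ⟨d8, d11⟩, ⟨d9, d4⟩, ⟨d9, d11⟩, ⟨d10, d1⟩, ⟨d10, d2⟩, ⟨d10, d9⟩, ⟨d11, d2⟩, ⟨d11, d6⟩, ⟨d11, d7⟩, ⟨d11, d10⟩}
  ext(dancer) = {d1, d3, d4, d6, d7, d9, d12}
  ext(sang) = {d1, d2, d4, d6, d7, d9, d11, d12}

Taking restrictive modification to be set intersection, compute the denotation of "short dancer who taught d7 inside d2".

{d1, d3}

⟦who taught d7⟧ = {x : ⟨x, d7⟩ ∈ ⟦taught⟧} = {d1, d3, d4, d5, d6, d8, d9, d10, d11}
⟦inside d2⟧ = {x : ⟨x, d2⟩ ∈ ⟦inside⟧} = {d1, d3, d5, d8, d10, d11}
⟦dancer⟧ = {d1, d3, d4, d6, d7, d9, d12}
… ∩ ⟦who taught d7⟧ = {d1, d3, d4, d6, d7, d9, d12} ∩ {d1, d3, d4, d5, d6, d8, d9, d10, d11} = {d1, d3, d4, d6, d9}
… ∩ ⟦inside d2⟧ = {d1, d3, d4, d6, d9} ∩ {d1, d3, d5, d8, d10, d11} = {d1, d3}
… ∩ ⟦short⟧ = {d1, d3} ∩ {d1, d3, d5, d7, d8, d9, d11, d12} = {d1, d3}
So ⟦short dancer who taught d7 inside d2⟧ = {d1, d3}.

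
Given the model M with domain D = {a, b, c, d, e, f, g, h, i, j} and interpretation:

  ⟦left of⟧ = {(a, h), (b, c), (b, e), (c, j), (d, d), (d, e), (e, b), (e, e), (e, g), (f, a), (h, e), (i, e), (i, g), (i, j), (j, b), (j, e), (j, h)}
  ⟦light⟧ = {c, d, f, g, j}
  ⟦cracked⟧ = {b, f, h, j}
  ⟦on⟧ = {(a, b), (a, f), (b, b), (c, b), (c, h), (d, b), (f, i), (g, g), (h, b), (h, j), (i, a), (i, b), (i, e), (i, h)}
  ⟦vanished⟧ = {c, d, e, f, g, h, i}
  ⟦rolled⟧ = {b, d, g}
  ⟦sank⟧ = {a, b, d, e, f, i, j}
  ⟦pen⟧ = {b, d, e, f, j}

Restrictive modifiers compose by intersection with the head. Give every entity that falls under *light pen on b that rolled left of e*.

⟦on b⟧ = {x : ⟨x, b⟩ ∈ ⟦on⟧} = {a, b, c, d, h, i}
⟦that rolled⟧ = ⟦rolled⟧ = {b, d, g}
⟦left of e⟧ = {x : ⟨x, e⟩ ∈ ⟦left of⟧} = {b, d, e, h, i, j}
⟦pen⟧ = {b, d, e, f, j}
… ∩ ⟦on b⟧ = {b, d, e, f, j} ∩ {a, b, c, d, h, i} = {b, d}
… ∩ ⟦that rolled⟧ = {b, d} ∩ {b, d, g} = {b, d}
… ∩ ⟦left of e⟧ = {b, d} ∩ {b, d, e, h, i, j} = {b, d}
… ∩ ⟦light⟧ = {b, d} ∩ {c, d, f, g, j} = {d}
So ⟦light pen on b that rolled left of e⟧ = {d}.

{d}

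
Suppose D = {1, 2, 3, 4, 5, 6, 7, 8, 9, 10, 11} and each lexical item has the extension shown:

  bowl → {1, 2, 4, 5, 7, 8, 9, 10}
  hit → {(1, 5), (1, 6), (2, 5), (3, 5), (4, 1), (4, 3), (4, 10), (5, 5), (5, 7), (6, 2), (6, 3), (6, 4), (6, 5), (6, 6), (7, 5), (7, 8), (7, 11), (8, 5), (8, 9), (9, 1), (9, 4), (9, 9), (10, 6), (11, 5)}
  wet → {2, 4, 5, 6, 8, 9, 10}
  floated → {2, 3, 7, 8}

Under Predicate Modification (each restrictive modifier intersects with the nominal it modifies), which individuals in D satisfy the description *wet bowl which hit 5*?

⟦which hit 5⟧ = {x : ⟨x, 5⟩ ∈ ⟦hit⟧} = {1, 2, 3, 5, 6, 7, 8, 11}
⟦bowl⟧ = {1, 2, 4, 5, 7, 8, 9, 10}
… ∩ ⟦which hit 5⟧ = {1, 2, 4, 5, 7, 8, 9, 10} ∩ {1, 2, 3, 5, 6, 7, 8, 11} = {1, 2, 5, 7, 8}
… ∩ ⟦wet⟧ = {1, 2, 5, 7, 8} ∩ {2, 4, 5, 6, 8, 9, 10} = {2, 5, 8}
So ⟦wet bowl which hit 5⟧ = {2, 5, 8}.

{2, 5, 8}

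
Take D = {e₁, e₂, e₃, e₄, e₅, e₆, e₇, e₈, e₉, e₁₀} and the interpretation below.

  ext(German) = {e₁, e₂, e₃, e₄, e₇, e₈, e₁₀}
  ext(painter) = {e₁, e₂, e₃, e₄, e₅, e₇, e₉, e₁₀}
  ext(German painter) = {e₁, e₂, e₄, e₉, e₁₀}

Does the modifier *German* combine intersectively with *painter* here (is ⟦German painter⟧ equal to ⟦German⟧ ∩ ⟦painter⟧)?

⟦German⟧ ∩ ⟦painter⟧ = {e₁, e₂, e₃, e₄, e₇, e₈, e₁₀} ∩ {e₁, e₂, e₃, e₄, e₅, e₇, e₉, e₁₀} = {e₁, e₂, e₃, e₄, e₇, e₁₀}
Observed ⟦German painter⟧ = {e₁, e₂, e₄, e₉, e₁₀}.
These differ, so the modifier is not intersective in this model.

no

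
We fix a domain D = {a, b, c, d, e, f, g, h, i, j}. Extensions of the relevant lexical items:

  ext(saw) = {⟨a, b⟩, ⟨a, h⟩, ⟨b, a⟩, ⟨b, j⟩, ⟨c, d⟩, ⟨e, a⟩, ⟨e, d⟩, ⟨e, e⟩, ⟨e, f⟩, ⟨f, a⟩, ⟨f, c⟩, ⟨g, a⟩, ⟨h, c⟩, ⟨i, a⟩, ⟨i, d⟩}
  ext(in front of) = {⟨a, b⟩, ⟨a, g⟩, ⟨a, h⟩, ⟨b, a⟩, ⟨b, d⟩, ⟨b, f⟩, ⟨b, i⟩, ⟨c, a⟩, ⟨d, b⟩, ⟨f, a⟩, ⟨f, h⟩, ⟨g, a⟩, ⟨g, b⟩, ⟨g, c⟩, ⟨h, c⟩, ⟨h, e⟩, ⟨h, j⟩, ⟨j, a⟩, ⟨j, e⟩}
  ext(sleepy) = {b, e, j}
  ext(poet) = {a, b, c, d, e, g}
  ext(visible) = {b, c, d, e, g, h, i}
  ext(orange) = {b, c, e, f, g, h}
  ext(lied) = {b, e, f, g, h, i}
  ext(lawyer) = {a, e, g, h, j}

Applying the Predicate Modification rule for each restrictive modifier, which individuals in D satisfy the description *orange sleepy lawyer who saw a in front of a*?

⟦who saw a⟧ = {x : ⟨x, a⟩ ∈ ⟦saw⟧} = {b, e, f, g, i}
⟦in front of a⟧ = {x : ⟨x, a⟩ ∈ ⟦in front of⟧} = {b, c, f, g, j}
⟦lawyer⟧ = {a, e, g, h, j}
… ∩ ⟦who saw a⟧ = {a, e, g, h, j} ∩ {b, e, f, g, i} = {e, g}
… ∩ ⟦in front of a⟧ = {e, g} ∩ {b, c, f, g, j} = {g}
… ∩ ⟦orange⟧ = {g} ∩ {b, c, e, f, g, h} = {g}
… ∩ ⟦sleepy⟧ = {g} ∩ {b, e, j} = ∅
So ⟦orange sleepy lawyer who saw a in front of a⟧ = { }.

{ }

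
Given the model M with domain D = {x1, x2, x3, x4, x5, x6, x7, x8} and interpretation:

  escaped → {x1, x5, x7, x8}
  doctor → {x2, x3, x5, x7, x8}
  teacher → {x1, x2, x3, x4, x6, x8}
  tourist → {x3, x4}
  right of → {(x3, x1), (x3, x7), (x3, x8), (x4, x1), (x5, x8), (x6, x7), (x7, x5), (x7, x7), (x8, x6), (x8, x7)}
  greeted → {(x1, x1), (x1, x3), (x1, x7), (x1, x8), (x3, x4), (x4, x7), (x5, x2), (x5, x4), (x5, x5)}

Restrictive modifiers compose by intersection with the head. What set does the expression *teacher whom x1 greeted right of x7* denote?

{x3, x8}

⟦whom x1 greeted⟧ = {x : ⟨x1, x⟩ ∈ ⟦greeted⟧} = {x1, x3, x7, x8}
⟦right of x7⟧ = {x : ⟨x, x7⟩ ∈ ⟦right of⟧} = {x3, x6, x7, x8}
⟦teacher⟧ = {x1, x2, x3, x4, x6, x8}
… ∩ ⟦whom x1 greeted⟧ = {x1, x2, x3, x4, x6, x8} ∩ {x1, x3, x7, x8} = {x1, x3, x8}
… ∩ ⟦right of x7⟧ = {x1, x3, x8} ∩ {x3, x6, x7, x8} = {x3, x8}
So ⟦teacher whom x1 greeted right of x7⟧ = {x3, x8}.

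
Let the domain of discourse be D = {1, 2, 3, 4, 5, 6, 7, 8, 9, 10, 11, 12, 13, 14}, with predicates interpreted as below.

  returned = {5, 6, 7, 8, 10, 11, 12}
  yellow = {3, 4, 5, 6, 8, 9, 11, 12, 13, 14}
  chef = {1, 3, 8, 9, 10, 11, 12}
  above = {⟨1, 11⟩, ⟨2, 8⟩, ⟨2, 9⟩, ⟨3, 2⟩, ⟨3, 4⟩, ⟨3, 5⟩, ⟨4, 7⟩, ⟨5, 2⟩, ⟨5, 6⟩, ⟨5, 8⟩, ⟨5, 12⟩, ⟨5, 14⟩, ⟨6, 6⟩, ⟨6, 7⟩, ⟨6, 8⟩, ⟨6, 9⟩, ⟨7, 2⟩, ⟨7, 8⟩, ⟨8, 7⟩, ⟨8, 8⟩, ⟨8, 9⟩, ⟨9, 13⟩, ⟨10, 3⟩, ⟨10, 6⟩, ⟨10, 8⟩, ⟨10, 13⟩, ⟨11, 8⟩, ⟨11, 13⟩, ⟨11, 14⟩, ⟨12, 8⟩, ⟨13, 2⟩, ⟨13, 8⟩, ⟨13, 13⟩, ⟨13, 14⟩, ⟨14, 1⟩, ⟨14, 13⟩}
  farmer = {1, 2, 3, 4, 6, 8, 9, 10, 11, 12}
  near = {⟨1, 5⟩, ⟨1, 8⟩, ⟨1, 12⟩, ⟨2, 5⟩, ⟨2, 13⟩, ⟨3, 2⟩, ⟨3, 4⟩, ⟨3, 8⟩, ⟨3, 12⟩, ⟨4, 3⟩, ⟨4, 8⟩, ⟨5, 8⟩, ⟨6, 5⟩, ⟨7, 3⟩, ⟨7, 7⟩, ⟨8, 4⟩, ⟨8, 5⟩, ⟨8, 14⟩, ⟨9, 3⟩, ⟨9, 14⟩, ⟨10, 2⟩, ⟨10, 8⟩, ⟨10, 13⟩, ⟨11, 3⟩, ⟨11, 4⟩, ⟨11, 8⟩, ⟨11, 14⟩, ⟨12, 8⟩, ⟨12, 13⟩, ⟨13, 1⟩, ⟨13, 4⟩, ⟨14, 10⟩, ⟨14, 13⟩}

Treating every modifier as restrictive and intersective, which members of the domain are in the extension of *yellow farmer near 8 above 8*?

⟦near 8⟧ = {x : ⟨x, 8⟩ ∈ ⟦near⟧} = {1, 3, 4, 5, 10, 11, 12}
⟦above 8⟧ = {x : ⟨x, 8⟩ ∈ ⟦above⟧} = {2, 5, 6, 7, 8, 10, 11, 12, 13}
⟦farmer⟧ = {1, 2, 3, 4, 6, 8, 9, 10, 11, 12}
… ∩ ⟦near 8⟧ = {1, 2, 3, 4, 6, 8, 9, 10, 11, 12} ∩ {1, 3, 4, 5, 10, 11, 12} = {1, 3, 4, 10, 11, 12}
… ∩ ⟦above 8⟧ = {1, 3, 4, 10, 11, 12} ∩ {2, 5, 6, 7, 8, 10, 11, 12, 13} = {10, 11, 12}
… ∩ ⟦yellow⟧ = {10, 11, 12} ∩ {3, 4, 5, 6, 8, 9, 11, 12, 13, 14} = {11, 12}
So ⟦yellow farmer near 8 above 8⟧ = {11, 12}.

{11, 12}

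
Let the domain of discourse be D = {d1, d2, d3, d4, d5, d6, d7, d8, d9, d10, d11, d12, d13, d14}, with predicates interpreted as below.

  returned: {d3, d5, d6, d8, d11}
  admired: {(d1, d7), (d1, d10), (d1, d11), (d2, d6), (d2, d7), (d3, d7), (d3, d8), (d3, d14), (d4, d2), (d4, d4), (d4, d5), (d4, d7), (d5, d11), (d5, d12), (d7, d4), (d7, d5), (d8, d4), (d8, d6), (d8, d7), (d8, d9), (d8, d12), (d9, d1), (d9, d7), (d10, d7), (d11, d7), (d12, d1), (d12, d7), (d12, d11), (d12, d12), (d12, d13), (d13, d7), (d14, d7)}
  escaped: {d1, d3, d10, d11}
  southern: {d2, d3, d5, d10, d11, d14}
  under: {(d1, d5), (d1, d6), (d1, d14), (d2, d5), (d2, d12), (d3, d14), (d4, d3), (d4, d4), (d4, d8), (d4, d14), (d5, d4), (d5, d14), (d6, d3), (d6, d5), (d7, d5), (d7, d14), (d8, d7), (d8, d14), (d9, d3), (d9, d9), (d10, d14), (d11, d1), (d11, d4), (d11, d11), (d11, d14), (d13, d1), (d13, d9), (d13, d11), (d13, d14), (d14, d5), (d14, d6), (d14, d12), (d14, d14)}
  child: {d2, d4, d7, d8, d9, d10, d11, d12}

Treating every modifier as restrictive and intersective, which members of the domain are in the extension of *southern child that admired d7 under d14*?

{d10, d11}

⟦that admired d7⟧ = {x : ⟨x, d7⟩ ∈ ⟦admired⟧} = {d1, d2, d3, d4, d8, d9, d10, d11, d12, d13, d14}
⟦under d14⟧ = {x : ⟨x, d14⟩ ∈ ⟦under⟧} = {d1, d3, d4, d5, d7, d8, d10, d11, d13, d14}
⟦child⟧ = {d2, d4, d7, d8, d9, d10, d11, d12}
… ∩ ⟦that admired d7⟧ = {d2, d4, d7, d8, d9, d10, d11, d12} ∩ {d1, d2, d3, d4, d8, d9, d10, d11, d12, d13, d14} = {d2, d4, d8, d9, d10, d11, d12}
… ∩ ⟦under d14⟧ = {d2, d4, d8, d9, d10, d11, d12} ∩ {d1, d3, d4, d5, d7, d8, d10, d11, d13, d14} = {d4, d8, d10, d11}
… ∩ ⟦southern⟧ = {d4, d8, d10, d11} ∩ {d2, d3, d5, d10, d11, d14} = {d10, d11}
So ⟦southern child that admired d7 under d14⟧ = {d10, d11}.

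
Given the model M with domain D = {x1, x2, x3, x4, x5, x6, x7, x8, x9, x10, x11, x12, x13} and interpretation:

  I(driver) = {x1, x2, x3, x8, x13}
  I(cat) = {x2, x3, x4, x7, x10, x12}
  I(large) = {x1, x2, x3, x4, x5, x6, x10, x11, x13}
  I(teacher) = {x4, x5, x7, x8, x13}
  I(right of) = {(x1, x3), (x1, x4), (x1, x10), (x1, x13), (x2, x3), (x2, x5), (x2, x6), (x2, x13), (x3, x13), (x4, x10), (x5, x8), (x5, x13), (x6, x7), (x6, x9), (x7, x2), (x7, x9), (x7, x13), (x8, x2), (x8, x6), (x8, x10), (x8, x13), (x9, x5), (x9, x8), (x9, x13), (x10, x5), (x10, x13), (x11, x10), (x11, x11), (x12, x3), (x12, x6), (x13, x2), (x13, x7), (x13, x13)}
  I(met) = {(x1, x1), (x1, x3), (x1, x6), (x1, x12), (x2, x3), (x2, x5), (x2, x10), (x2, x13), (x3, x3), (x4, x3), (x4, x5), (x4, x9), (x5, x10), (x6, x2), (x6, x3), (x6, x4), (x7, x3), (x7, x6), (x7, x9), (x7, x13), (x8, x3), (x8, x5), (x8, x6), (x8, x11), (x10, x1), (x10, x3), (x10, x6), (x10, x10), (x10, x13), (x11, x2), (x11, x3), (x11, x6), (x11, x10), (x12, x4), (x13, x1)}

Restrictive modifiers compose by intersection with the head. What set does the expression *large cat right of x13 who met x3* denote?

{x2, x3, x10}

⟦right of x13⟧ = {x : ⟨x, x13⟩ ∈ ⟦right of⟧} = {x1, x2, x3, x5, x7, x8, x9, x10, x13}
⟦who met x3⟧ = {x : ⟨x, x3⟩ ∈ ⟦met⟧} = {x1, x2, x3, x4, x6, x7, x8, x10, x11}
⟦cat⟧ = {x2, x3, x4, x7, x10, x12}
… ∩ ⟦right of x13⟧ = {x2, x3, x4, x7, x10, x12} ∩ {x1, x2, x3, x5, x7, x8, x9, x10, x13} = {x2, x3, x7, x10}
… ∩ ⟦who met x3⟧ = {x2, x3, x7, x10} ∩ {x1, x2, x3, x4, x6, x7, x8, x10, x11} = {x2, x3, x7, x10}
… ∩ ⟦large⟧ = {x2, x3, x7, x10} ∩ {x1, x2, x3, x4, x5, x6, x10, x11, x13} = {x2, x3, x10}
So ⟦large cat right of x13 who met x3⟧ = {x2, x3, x10}.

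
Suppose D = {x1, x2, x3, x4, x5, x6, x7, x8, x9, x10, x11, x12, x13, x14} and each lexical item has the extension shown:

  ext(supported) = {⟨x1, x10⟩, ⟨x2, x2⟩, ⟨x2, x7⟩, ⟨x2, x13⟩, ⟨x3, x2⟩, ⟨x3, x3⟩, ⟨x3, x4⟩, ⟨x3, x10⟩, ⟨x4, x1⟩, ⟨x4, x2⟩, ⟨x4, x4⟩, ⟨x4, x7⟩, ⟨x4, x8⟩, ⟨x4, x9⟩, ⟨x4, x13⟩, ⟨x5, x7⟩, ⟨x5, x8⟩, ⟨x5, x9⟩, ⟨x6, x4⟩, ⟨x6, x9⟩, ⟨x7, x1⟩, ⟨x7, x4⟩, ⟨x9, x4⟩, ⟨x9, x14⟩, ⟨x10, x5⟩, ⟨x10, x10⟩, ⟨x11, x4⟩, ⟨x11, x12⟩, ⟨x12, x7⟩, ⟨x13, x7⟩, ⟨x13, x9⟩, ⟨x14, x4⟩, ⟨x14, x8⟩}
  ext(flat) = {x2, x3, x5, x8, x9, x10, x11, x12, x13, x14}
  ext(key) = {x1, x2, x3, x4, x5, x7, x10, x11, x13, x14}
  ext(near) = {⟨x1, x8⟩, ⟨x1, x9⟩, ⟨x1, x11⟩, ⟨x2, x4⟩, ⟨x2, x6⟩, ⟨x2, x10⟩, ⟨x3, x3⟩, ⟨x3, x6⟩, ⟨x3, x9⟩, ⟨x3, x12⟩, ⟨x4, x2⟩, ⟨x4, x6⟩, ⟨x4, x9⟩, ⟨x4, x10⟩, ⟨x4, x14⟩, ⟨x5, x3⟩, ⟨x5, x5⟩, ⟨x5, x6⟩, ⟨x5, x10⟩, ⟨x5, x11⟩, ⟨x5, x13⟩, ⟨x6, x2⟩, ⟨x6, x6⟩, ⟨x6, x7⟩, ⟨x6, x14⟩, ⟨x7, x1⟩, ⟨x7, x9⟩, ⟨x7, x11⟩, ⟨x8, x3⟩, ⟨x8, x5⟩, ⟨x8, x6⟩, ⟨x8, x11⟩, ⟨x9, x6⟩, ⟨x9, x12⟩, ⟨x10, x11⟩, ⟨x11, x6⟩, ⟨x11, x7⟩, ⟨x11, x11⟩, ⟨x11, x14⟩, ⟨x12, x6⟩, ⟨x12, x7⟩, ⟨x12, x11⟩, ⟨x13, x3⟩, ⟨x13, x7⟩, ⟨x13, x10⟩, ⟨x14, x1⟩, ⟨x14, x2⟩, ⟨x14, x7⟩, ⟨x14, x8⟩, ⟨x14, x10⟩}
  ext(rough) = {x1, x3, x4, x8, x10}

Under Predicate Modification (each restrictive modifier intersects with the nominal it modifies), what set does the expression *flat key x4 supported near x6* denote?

{x2}

⟦x4 supported⟧ = {x : ⟨x4, x⟩ ∈ ⟦supported⟧} = {x1, x2, x4, x7, x8, x9, x13}
⟦near x6⟧ = {x : ⟨x, x6⟩ ∈ ⟦near⟧} = {x2, x3, x4, x5, x6, x8, x9, x11, x12}
⟦key⟧ = {x1, x2, x3, x4, x5, x7, x10, x11, x13, x14}
… ∩ ⟦x4 supported⟧ = {x1, x2, x3, x4, x5, x7, x10, x11, x13, x14} ∩ {x1, x2, x4, x7, x8, x9, x13} = {x1, x2, x4, x7, x13}
… ∩ ⟦near x6⟧ = {x1, x2, x4, x7, x13} ∩ {x2, x3, x4, x5, x6, x8, x9, x11, x12} = {x2, x4}
… ∩ ⟦flat⟧ = {x2, x4} ∩ {x2, x3, x5, x8, x9, x10, x11, x12, x13, x14} = {x2}
So ⟦flat key x4 supported near x6⟧ = {x2}.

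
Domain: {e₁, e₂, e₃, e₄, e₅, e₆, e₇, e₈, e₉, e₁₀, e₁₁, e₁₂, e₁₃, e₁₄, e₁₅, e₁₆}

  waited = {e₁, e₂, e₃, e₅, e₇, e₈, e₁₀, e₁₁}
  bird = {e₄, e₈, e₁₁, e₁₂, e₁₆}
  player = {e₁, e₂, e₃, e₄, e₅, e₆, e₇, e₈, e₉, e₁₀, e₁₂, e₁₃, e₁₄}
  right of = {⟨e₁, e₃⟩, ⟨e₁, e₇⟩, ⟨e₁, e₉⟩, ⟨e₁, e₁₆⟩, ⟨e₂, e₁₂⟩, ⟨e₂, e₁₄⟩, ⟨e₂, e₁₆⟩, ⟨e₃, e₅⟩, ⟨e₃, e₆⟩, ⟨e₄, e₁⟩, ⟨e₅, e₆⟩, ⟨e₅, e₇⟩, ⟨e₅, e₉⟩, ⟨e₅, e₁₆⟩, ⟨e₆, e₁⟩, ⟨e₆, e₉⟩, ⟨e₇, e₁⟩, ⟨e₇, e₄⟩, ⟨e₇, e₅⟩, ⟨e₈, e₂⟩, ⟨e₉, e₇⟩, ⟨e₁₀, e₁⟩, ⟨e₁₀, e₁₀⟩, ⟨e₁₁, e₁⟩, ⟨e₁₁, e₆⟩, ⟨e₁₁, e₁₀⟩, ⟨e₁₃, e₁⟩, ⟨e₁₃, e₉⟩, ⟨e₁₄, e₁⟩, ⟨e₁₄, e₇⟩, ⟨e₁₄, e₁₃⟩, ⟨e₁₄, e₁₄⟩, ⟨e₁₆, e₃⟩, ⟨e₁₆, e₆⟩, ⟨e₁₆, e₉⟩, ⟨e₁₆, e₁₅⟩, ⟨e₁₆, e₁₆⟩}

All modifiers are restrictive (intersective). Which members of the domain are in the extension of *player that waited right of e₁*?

⟦that waited⟧ = ⟦waited⟧ = {e₁, e₂, e₃, e₅, e₇, e₈, e₁₀, e₁₁}
⟦right of e₁⟧ = {x : ⟨x, e₁⟩ ∈ ⟦right of⟧} = {e₄, e₆, e₇, e₁₀, e₁₁, e₁₃, e₁₄}
⟦player⟧ = {e₁, e₂, e₃, e₄, e₅, e₆, e₇, e₈, e₉, e₁₀, e₁₂, e₁₃, e₁₄}
… ∩ ⟦that waited⟧ = {e₁, e₂, e₃, e₄, e₅, e₆, e₇, e₈, e₉, e₁₀, e₁₂, e₁₃, e₁₄} ∩ {e₁, e₂, e₃, e₅, e₇, e₈, e₁₀, e₁₁} = {e₁, e₂, e₃, e₅, e₇, e₈, e₁₀}
… ∩ ⟦right of e₁⟧ = {e₁, e₂, e₃, e₅, e₇, e₈, e₁₀} ∩ {e₄, e₆, e₇, e₁₀, e₁₁, e₁₃, e₁₄} = {e₇, e₁₀}
So ⟦player that waited right of e₁⟧ = {e₇, e₁₀}.

{e₇, e₁₀}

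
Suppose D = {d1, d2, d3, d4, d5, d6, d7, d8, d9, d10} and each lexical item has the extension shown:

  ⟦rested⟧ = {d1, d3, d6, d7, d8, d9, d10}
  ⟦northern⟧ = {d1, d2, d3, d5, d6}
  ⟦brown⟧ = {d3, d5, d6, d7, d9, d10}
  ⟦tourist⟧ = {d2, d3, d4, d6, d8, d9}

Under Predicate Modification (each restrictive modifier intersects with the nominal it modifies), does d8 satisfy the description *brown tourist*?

⟦tourist⟧ = {d2, d3, d4, d6, d8, d9}
… ∩ ⟦brown⟧ = {d2, d3, d4, d6, d8, d9} ∩ {d3, d5, d6, d7, d9, d10} = {d3, d6, d9}
⟦brown tourist⟧ = {d3, d6, d9}; d8 ∉ this set.

no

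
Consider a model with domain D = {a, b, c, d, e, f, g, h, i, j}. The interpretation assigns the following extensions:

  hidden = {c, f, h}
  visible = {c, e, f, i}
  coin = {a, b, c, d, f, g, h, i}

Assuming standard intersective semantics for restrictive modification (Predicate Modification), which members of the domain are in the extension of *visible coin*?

⟦coin⟧ = {a, b, c, d, f, g, h, i}
… ∩ ⟦visible⟧ = {a, b, c, d, f, g, h, i} ∩ {c, e, f, i} = {c, f, i}
So ⟦visible coin⟧ = {c, f, i}.

{c, f, i}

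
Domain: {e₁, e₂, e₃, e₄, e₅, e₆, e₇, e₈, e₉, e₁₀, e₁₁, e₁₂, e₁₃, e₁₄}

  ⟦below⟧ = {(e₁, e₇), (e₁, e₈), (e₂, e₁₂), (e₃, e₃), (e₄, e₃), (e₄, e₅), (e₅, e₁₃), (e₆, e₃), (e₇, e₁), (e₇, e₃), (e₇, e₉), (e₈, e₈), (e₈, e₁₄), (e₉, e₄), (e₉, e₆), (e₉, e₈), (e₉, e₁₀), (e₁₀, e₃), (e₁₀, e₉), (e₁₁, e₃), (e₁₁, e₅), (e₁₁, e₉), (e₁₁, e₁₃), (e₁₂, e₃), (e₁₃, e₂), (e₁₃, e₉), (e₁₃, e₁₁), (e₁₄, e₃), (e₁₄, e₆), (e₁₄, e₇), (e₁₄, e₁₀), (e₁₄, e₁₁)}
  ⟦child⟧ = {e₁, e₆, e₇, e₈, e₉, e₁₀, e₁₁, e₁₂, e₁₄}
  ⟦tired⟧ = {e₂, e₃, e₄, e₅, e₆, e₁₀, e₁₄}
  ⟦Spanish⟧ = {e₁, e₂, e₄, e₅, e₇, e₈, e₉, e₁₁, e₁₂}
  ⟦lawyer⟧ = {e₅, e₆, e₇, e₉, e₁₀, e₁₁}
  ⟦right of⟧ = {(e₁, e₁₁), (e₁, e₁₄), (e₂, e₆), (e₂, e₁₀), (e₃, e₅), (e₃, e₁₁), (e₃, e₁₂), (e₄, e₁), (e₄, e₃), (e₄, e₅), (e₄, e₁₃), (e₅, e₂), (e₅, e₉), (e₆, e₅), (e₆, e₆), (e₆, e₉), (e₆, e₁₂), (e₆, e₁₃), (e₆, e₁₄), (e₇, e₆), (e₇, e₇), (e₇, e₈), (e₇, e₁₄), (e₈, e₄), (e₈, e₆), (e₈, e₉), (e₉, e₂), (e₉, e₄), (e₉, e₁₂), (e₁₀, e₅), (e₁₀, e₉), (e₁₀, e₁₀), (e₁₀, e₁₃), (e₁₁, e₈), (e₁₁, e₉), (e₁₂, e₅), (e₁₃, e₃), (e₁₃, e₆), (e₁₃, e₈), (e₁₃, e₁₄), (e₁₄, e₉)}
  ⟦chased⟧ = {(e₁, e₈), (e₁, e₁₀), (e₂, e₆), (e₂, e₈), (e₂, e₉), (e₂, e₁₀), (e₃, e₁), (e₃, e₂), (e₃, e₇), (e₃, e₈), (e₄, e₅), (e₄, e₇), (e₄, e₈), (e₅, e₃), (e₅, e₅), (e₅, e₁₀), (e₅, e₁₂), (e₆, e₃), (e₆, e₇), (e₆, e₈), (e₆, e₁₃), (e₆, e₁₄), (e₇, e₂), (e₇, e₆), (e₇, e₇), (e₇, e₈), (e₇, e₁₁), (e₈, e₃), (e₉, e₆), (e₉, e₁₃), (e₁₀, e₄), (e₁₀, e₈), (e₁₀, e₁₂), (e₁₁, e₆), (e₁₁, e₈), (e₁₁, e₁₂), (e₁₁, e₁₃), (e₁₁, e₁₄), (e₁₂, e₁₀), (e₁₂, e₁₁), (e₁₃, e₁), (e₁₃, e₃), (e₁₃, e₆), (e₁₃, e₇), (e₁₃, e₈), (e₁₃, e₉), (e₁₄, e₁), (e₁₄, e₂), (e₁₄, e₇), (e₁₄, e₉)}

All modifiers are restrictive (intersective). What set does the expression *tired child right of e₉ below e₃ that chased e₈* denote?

{e₆, e₁₀}

⟦right of e₉⟧ = {x : ⟨x, e₉⟩ ∈ ⟦right of⟧} = {e₅, e₆, e₈, e₁₀, e₁₁, e₁₄}
⟦below e₃⟧ = {x : ⟨x, e₃⟩ ∈ ⟦below⟧} = {e₃, e₄, e₆, e₇, e₁₀, e₁₁, e₁₂, e₁₄}
⟦that chased e₈⟧ = {x : ⟨x, e₈⟩ ∈ ⟦chased⟧} = {e₁, e₂, e₃, e₄, e₆, e₇, e₁₀, e₁₁, e₁₃}
⟦child⟧ = {e₁, e₆, e₇, e₈, e₉, e₁₀, e₁₁, e₁₂, e₁₄}
… ∩ ⟦right of e₉⟧ = {e₁, e₆, e₇, e₈, e₉, e₁₀, e₁₁, e₁₂, e₁₄} ∩ {e₅, e₆, e₈, e₁₀, e₁₁, e₁₄} = {e₆, e₈, e₁₀, e₁₁, e₁₄}
… ∩ ⟦below e₃⟧ = {e₆, e₈, e₁₀, e₁₁, e₁₄} ∩ {e₃, e₄, e₆, e₇, e₁₀, e₁₁, e₁₂, e₁₄} = {e₆, e₁₀, e₁₁, e₁₄}
… ∩ ⟦that chased e₈⟧ = {e₆, e₁₀, e₁₁, e₁₄} ∩ {e₁, e₂, e₃, e₄, e₆, e₇, e₁₀, e₁₁, e₁₃} = {e₆, e₁₀, e₁₁}
… ∩ ⟦tired⟧ = {e₆, e₁₀, e₁₁} ∩ {e₂, e₃, e₄, e₅, e₆, e₁₀, e₁₄} = {e₆, e₁₀}
So ⟦tired child right of e₉ below e₃ that chased e₈⟧ = {e₆, e₁₀}.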